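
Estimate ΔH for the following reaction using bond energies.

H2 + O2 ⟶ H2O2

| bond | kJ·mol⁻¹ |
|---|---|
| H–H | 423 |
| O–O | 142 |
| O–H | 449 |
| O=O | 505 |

Bonds broken (reactants):
  H–H: 1 × 423 = 423
  O=O: 1 × 505 = 505
  Σ(broken) = 928 kJ
Bonds formed (products):
  O–H: 2 × 449 = 898
  O–O: 1 × 142 = 142
  Σ(formed) = 1040 kJ
ΔH = Σ(broken) − Σ(formed) = 928 − 1040 = −112 kJ

ΔH ≈ −112 kJ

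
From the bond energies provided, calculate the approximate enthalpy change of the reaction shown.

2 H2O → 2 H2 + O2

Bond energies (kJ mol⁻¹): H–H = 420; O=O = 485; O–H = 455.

Bonds broken (reactants):
  O–H: 4 × 455 = 1820
  Σ(broken) = 1820 kJ
Bonds formed (products):
  H–H: 2 × 420 = 840
  O=O: 1 × 485 = 485
  Σ(formed) = 1325 kJ
ΔH = Σ(broken) − Σ(formed) = 1820 − 1325 = +495 kJ

ΔH ≈ +495 kJ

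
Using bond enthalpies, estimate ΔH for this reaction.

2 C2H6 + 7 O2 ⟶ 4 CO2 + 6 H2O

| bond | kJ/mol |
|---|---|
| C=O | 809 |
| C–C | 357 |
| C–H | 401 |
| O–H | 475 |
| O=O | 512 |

ΔH ≈ −3062 kJ

Bonds broken (reactants):
  C–C: 2 × 357 = 714
  C–H: 12 × 401 = 4812
  O=O: 7 × 512 = 3584
  Σ(broken) = 9110 kJ
Bonds formed (products):
  C=O: 8 × 809 = 6472
  O–H: 12 × 475 = 5700
  Σ(formed) = 12172 kJ
ΔH = Σ(broken) − Σ(formed) = 9110 − 12172 = −3062 kJ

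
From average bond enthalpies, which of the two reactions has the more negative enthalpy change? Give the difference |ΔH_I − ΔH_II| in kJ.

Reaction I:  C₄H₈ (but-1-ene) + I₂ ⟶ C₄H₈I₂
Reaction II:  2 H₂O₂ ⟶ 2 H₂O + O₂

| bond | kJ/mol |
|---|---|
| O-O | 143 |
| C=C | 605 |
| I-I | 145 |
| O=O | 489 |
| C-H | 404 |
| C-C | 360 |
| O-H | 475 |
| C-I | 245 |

Reaction I:
  Bonds broken (reactants):
    C-C: 2 × 360 = 720
    C-H: 8 × 404 = 3232
    C=C: 1 × 605 = 605
    I-I: 1 × 145 = 145
    Σ(broken) = 4702 kJ
  Bonds formed (products):
    C-C: 3 × 360 = 1080
    C-H: 8 × 404 = 3232
    C-I: 2 × 245 = 490
    Σ(formed) = 4802 kJ
  ΔH_I = 4702 − 4802 = −100 kJ
Reaction II:
  Bonds broken (reactants):
    O-H: 4 × 475 = 1900
    O-O: 2 × 143 = 286
    Σ(broken) = 2186 kJ
  Bonds formed (products):
    O-H: 4 × 475 = 1900
    O=O: 1 × 489 = 489
    Σ(formed) = 2389 kJ
  ΔH_II = 2186 − 2389 = −203 kJ
ΔH_I − ΔH_II = +103 kJ, so reaction II has the more negative ΔH; |ΔH_I − ΔH_II| = 103 kJ.

Reaction II, by 103 kJ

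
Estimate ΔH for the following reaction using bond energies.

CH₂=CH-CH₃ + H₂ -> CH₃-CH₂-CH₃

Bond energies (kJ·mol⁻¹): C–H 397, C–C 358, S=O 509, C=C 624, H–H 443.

Bonds broken (reactants):
  C–C: 1 × 358 = 358
  C–H: 6 × 397 = 2382
  C=C: 1 × 624 = 624
  H–H: 1 × 443 = 443
  Σ(broken) = 3807 kJ
Bonds formed (products):
  C–C: 2 × 358 = 716
  C–H: 8 × 397 = 3176
  Σ(formed) = 3892 kJ
ΔH = Σ(broken) − Σ(formed) = 3807 − 3892 = −85 kJ

ΔH ≈ −85 kJ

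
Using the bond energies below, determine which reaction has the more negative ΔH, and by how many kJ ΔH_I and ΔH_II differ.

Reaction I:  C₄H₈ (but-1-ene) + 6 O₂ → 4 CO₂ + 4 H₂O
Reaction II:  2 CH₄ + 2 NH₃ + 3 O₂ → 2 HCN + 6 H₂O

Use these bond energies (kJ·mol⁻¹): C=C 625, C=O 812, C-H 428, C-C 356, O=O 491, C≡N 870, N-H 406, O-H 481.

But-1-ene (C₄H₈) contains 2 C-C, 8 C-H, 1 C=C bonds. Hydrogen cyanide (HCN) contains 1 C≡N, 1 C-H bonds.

Reaction I:
  Bonds broken (reactants):
    C-C: 2 × 356 = 712
    C-H: 8 × 428 = 3424
    C=C: 1 × 625 = 625
    O=O: 6 × 491 = 2946
    Σ(broken) = 7707 kJ
  Bonds formed (products):
    C=O: 8 × 812 = 6496
    O-H: 8 × 481 = 3848
    Σ(formed) = 10344 kJ
  ΔH_I = 7707 − 10344 = −2637 kJ
Reaction II:
  Bonds broken (reactants):
    C-H: 8 × 428 = 3424
    N-H: 6 × 406 = 2436
    O=O: 3 × 491 = 1473
    Σ(broken) = 7333 kJ
  Bonds formed (products):
    C≡N: 2 × 870 = 1740
    C-H: 2 × 428 = 856
    O-H: 12 × 481 = 5772
    Σ(formed) = 8368 kJ
  ΔH_II = 7333 − 8368 = −1035 kJ
ΔH_I − ΔH_II = −1602 kJ, so reaction I has the more negative ΔH; |ΔH_I − ΔH_II| = 1602 kJ.

Reaction I, by 1602 kJ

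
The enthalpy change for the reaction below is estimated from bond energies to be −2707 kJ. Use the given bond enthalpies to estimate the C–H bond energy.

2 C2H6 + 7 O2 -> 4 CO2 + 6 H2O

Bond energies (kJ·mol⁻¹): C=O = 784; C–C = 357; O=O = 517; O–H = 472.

Let D be the C–H bond energy.
Σ(broken) = 2×357 + 12×D + 7×517 = 4333 + 12D
Σ(formed) = 8×784 + 12×472 = 11936
ΔH = Σ(broken) − Σ(formed) = (4333 + 12D) − (11936) = −7603 + 12D
Setting this equal to −2707 kJ gives 12D = 4896, so D = 408 kJ/mol.

D(C–H) ≈ 408 kJ/mol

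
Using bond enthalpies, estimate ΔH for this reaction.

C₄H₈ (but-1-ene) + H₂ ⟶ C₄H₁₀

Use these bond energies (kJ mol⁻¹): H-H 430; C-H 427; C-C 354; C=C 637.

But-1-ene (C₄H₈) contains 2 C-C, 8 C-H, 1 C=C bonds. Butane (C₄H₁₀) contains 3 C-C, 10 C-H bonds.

Bonds broken (reactants):
  C-C: 2 × 354 = 708
  C-H: 8 × 427 = 3416
  C=C: 1 × 637 = 637
  H-H: 1 × 430 = 430
  Σ(broken) = 5191 kJ
Bonds formed (products):
  C-C: 3 × 354 = 1062
  C-H: 10 × 427 = 4270
  Σ(formed) = 5332 kJ
ΔH = Σ(broken) − Σ(formed) = 5191 − 5332 = −141 kJ

ΔH ≈ −141 kJ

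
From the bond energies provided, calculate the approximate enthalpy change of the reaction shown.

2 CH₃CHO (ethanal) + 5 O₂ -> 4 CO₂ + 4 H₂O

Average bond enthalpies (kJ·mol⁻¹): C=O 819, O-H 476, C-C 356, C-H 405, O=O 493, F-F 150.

Bonds broken (reactants):
  C-C: 2 × 356 = 712
  C-H: 8 × 405 = 3240
  C=O: 2 × 819 = 1638
  O=O: 5 × 493 = 2465
  Σ(broken) = 8055 kJ
Bonds formed (products):
  C=O: 8 × 819 = 6552
  O-H: 8 × 476 = 3808
  Σ(formed) = 10360 kJ
ΔH = Σ(broken) − Σ(formed) = 8055 − 10360 = −2305 kJ

ΔH ≈ −2305 kJ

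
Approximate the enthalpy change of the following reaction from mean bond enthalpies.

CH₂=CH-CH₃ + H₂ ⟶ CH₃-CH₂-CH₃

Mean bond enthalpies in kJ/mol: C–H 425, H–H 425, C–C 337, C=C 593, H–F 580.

Bonds broken (reactants):
  C–C: 1 × 337 = 337
  C–H: 6 × 425 = 2550
  C=C: 1 × 593 = 593
  H–H: 1 × 425 = 425
  Σ(broken) = 3905 kJ
Bonds formed (products):
  C–C: 2 × 337 = 674
  C–H: 8 × 425 = 3400
  Σ(formed) = 4074 kJ
ΔH = Σ(broken) − Σ(formed) = 3905 − 4074 = −169 kJ

ΔH ≈ −169 kJ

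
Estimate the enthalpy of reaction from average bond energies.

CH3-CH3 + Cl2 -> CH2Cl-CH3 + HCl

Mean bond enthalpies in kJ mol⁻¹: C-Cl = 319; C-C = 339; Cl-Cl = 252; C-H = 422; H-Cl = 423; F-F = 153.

Bonds broken (reactants):
  C-C: 1 × 339 = 339
  C-H: 6 × 422 = 2532
  Cl-Cl: 1 × 252 = 252
  Σ(broken) = 3123 kJ
Bonds formed (products):
  C-C: 1 × 339 = 339
  C-Cl: 1 × 319 = 319
  C-H: 5 × 422 = 2110
  H-Cl: 1 × 423 = 423
  Σ(formed) = 3191 kJ
ΔH = Σ(broken) − Σ(formed) = 3123 − 3191 = −68 kJ

ΔH ≈ −68 kJ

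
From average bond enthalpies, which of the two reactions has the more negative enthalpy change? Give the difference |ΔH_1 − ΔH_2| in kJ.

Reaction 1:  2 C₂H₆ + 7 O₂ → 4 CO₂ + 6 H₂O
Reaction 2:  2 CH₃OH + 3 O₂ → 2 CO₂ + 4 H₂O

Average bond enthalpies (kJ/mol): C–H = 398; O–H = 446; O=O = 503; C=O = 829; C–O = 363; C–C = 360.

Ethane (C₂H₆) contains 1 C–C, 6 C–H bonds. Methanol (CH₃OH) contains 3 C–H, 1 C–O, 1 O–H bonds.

Reaction 1:
  Bonds broken (reactants):
    C–C: 2 × 360 = 720
    C–H: 12 × 398 = 4776
    O=O: 7 × 503 = 3521
    Σ(broken) = 9017 kJ
  Bonds formed (products):
    C=O: 8 × 829 = 6632
    O–H: 12 × 446 = 5352
    Σ(formed) = 11984 kJ
  ΔH_1 = 9017 − 11984 = −2967 kJ
Reaction 2:
  Bonds broken (reactants):
    C–H: 6 × 398 = 2388
    C–O: 2 × 363 = 726
    O–H: 2 × 446 = 892
    O=O: 3 × 503 = 1509
    Σ(broken) = 5515 kJ
  Bonds formed (products):
    C=O: 4 × 829 = 3316
    O–H: 8 × 446 = 3568
    Σ(formed) = 6884 kJ
  ΔH_2 = 5515 − 6884 = −1369 kJ
ΔH_1 − ΔH_2 = −1598 kJ, so reaction 1 has the more negative ΔH; |ΔH_1 − ΔH_2| = 1598 kJ.

Reaction 1, by 1598 kJ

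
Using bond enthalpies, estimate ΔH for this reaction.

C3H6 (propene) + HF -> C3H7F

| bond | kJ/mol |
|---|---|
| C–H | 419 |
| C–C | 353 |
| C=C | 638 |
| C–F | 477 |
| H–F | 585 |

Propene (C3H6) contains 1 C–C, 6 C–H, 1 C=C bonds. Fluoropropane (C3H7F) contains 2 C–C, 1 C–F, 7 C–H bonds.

Bonds broken (reactants):
  C–C: 1 × 353 = 353
  C–H: 6 × 419 = 2514
  C=C: 1 × 638 = 638
  H–F: 1 × 585 = 585
  Σ(broken) = 4090 kJ
Bonds formed (products):
  C–C: 2 × 353 = 706
  C–F: 1 × 477 = 477
  C–H: 7 × 419 = 2933
  Σ(formed) = 4116 kJ
ΔH = Σ(broken) − Σ(formed) = 4090 − 4116 = −26 kJ

ΔH ≈ −26 kJ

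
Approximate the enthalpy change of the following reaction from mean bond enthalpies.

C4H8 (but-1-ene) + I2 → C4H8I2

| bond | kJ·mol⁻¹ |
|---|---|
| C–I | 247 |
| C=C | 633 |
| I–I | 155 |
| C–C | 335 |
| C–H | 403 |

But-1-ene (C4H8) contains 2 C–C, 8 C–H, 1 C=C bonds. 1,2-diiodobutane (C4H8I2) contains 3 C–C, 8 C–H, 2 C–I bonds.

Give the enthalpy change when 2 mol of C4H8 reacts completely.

ΔH = −82 kJ

Bonds broken (reactants):
  C–C: 2 × 335 = 670
  C–H: 8 × 403 = 3224
  C=C: 1 × 633 = 633
  I–I: 1 × 155 = 155
  Σ(broken) = 4682 kJ
Bonds formed (products):
  C–C: 3 × 335 = 1005
  C–H: 8 × 403 = 3224
  C–I: 2 × 247 = 494
  Σ(formed) = 4723 kJ
ΔH = Σ(broken) − Σ(formed) = 4682 − 4723 = −41 kJ
For 2× the reaction as written: 2 × (−41) = −82 kJ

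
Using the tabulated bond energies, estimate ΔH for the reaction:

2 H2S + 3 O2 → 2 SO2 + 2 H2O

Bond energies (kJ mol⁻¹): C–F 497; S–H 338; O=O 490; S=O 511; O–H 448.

ΔH ≈ −1014 kJ

Bonds broken (reactants):
  O=O: 3 × 490 = 1470
  S–H: 4 × 338 = 1352
  Σ(broken) = 2822 kJ
Bonds formed (products):
  O–H: 4 × 448 = 1792
  S=O: 4 × 511 = 2044
  Σ(formed) = 3836 kJ
ΔH = Σ(broken) − Σ(formed) = 2822 − 3836 = −1014 kJ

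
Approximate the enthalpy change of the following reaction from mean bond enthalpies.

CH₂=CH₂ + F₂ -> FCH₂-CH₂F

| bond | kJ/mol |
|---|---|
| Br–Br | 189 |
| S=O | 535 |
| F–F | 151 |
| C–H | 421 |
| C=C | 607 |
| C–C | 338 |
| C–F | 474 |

ΔH ≈ −528 kJ

Bonds broken (reactants):
  C–H: 4 × 421 = 1684
  C=C: 1 × 607 = 607
  F–F: 1 × 151 = 151
  Σ(broken) = 2442 kJ
Bonds formed (products):
  C–C: 1 × 338 = 338
  C–F: 2 × 474 = 948
  C–H: 4 × 421 = 1684
  Σ(formed) = 2970 kJ
ΔH = Σ(broken) − Σ(formed) = 2442 − 2970 = −528 kJ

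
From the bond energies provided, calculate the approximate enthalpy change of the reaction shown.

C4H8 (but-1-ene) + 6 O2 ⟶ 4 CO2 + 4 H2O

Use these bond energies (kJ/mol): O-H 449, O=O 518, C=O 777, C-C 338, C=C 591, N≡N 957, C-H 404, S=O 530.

ΔH ≈ −2201 kJ

Bonds broken (reactants):
  C-C: 2 × 338 = 676
  C-H: 8 × 404 = 3232
  C=C: 1 × 591 = 591
  O=O: 6 × 518 = 3108
  Σ(broken) = 7607 kJ
Bonds formed (products):
  C=O: 8 × 777 = 6216
  O-H: 8 × 449 = 3592
  Σ(formed) = 9808 kJ
ΔH = Σ(broken) − Σ(formed) = 7607 − 9808 = −2201 kJ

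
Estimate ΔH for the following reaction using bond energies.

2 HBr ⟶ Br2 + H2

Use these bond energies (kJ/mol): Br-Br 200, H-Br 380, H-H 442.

ΔH ≈ +118 kJ

Bonds broken (reactants):
  H-Br: 2 × 380 = 760
  Σ(broken) = 760 kJ
Bonds formed (products):
  Br-Br: 1 × 200 = 200
  H-H: 1 × 442 = 442
  Σ(formed) = 642 kJ
ΔH = Σ(broken) − Σ(formed) = 760 − 642 = +118 kJ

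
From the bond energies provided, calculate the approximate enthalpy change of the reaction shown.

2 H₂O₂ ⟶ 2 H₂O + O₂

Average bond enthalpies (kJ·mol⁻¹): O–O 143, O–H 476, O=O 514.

Bonds broken (reactants):
  O–H: 4 × 476 = 1904
  O–O: 2 × 143 = 286
  Σ(broken) = 2190 kJ
Bonds formed (products):
  O–H: 4 × 476 = 1904
  O=O: 1 × 514 = 514
  Σ(formed) = 2418 kJ
ΔH = Σ(broken) − Σ(formed) = 2190 − 2418 = −228 kJ

ΔH ≈ −228 kJ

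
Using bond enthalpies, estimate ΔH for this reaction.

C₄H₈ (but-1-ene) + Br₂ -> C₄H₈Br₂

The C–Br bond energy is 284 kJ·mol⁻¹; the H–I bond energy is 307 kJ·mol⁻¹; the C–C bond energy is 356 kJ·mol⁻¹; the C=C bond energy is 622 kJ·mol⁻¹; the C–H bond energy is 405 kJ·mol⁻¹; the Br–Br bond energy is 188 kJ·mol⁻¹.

Bonds broken (reactants):
  Br–Br: 1 × 188 = 188
  C–C: 2 × 356 = 712
  C–H: 8 × 405 = 3240
  C=C: 1 × 622 = 622
  Σ(broken) = 4762 kJ
Bonds formed (products):
  C–Br: 2 × 284 = 568
  C–C: 3 × 356 = 1068
  C–H: 8 × 405 = 3240
  Σ(formed) = 4876 kJ
ΔH = Σ(broken) − Σ(formed) = 4762 − 4876 = −114 kJ

ΔH ≈ −114 kJ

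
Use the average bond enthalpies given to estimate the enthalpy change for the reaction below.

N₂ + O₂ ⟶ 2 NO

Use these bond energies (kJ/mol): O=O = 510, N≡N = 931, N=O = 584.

ΔH ≈ +273 kJ

Bonds broken (reactants):
  N≡N: 1 × 931 = 931
  O=O: 1 × 510 = 510
  Σ(broken) = 1441 kJ
Bonds formed (products):
  N=O: 2 × 584 = 1168
  Σ(formed) = 1168 kJ
ΔH = Σ(broken) − Σ(formed) = 1441 − 1168 = +273 kJ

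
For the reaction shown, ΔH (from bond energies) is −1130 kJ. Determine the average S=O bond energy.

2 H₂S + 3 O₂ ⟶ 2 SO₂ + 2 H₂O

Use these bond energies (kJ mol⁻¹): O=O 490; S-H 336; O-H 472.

Let D be the S=O bond energy.
Σ(broken) = 3×490 + 4×336 = 2814
Σ(formed) = 4×472 + 4×D = 1888 + 4D
ΔH = Σ(broken) − Σ(formed) = (2814) − (1888 + 4D) = +926 − 4D
Setting this equal to −1130 kJ gives 4D = 2056, so D = 514 kJ/mol.

D(S=O) ≈ 514 kJ/mol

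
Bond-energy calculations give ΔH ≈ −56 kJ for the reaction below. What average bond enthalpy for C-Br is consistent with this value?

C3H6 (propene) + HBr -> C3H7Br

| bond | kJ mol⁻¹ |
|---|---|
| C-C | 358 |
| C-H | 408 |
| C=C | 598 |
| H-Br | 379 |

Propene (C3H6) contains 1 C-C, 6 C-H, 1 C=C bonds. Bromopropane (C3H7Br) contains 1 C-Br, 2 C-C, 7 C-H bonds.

D(C-Br) ≈ 267 kJ/mol

Let D be the C-Br bond energy.
Σ(broken) = 1×358 + 6×408 + 1×598 + 1×379 = 3783
Σ(formed) = 1×D + 2×358 + 7×408 = 3572 + D
ΔH = Σ(broken) − Σ(formed) = (3783) − (3572 + D) = +211 − D
Setting this equal to −56 kJ gives D = 267 kJ/mol.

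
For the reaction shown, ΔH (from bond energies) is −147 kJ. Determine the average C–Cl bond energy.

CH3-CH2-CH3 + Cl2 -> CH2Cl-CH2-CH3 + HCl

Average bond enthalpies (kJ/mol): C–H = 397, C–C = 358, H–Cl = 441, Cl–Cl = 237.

D(C–Cl) ≈ 340 kJ/mol

Let D be the C–Cl bond energy.
Σ(broken) = 2×358 + 8×397 + 1×237 = 4129
Σ(formed) = 2×358 + 1×D + 7×397 + 1×441 = 3936 + D
ΔH = Σ(broken) − Σ(formed) = (4129) − (3936 + D) = +193 − D
Setting this equal to −147 kJ gives D = 340 kJ/mol.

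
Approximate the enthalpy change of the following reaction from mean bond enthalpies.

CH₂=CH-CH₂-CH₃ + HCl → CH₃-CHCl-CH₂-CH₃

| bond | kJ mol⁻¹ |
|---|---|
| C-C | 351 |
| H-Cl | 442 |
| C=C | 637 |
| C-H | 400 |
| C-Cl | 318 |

Bonds broken (reactants):
  C-C: 2 × 351 = 702
  C-H: 8 × 400 = 3200
  C=C: 1 × 637 = 637
  H-Cl: 1 × 442 = 442
  Σ(broken) = 4981 kJ
Bonds formed (products):
  C-C: 3 × 351 = 1053
  C-Cl: 1 × 318 = 318
  C-H: 9 × 400 = 3600
  Σ(formed) = 4971 kJ
ΔH = Σ(broken) − Σ(formed) = 4981 − 4971 = +10 kJ

ΔH ≈ +10 kJ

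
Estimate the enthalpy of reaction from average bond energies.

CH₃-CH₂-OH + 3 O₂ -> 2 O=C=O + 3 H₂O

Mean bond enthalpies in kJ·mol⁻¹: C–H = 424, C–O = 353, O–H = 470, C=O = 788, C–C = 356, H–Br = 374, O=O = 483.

ΔH ≈ −1224 kJ

Bonds broken (reactants):
  C–C: 1 × 356 = 356
  C–H: 5 × 424 = 2120
  C–O: 1 × 353 = 353
  O–H: 1 × 470 = 470
  O=O: 3 × 483 = 1449
  Σ(broken) = 4748 kJ
Bonds formed (products):
  C=O: 4 × 788 = 3152
  O–H: 6 × 470 = 2820
  Σ(formed) = 5972 kJ
ΔH = Σ(broken) − Σ(formed) = 4748 − 5972 = −1224 kJ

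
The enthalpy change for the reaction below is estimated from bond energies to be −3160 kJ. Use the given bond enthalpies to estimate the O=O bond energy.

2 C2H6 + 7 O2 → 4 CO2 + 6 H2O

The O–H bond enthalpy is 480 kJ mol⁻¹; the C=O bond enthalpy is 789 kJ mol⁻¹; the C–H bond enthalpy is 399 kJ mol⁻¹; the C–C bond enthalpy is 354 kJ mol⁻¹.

Let D be the O=O bond energy.
Σ(broken) = 2×354 + 12×399 + 7×D = 5496 + 7D
Σ(formed) = 8×789 + 12×480 = 12072
ΔH = Σ(broken) − Σ(formed) = (5496 + 7D) − (12072) = −6576 + 7D
Setting this equal to −3160 kJ gives 7D = 3416, so D = 488 kJ/mol.

D(O=O) ≈ 488 kJ/mol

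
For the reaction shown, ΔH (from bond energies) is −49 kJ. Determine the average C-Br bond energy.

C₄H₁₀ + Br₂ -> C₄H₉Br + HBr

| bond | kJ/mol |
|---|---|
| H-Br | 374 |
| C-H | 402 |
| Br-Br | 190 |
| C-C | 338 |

D(C-Br) ≈ 267 kJ/mol

Let D be the C-Br bond energy.
Σ(broken) = 1×190 + 3×338 + 10×402 = 5224
Σ(formed) = 1×D + 3×338 + 9×402 + 1×374 = 5006 + D
ΔH = Σ(broken) − Σ(formed) = (5224) − (5006 + D) = +218 − D
Setting this equal to −49 kJ gives D = 267 kJ/mol.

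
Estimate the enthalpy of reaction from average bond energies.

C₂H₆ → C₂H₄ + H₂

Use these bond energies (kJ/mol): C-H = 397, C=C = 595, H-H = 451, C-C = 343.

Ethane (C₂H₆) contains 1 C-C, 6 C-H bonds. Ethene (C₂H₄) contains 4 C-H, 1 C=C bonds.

ΔH ≈ +91 kJ

Bonds broken (reactants):
  C-C: 1 × 343 = 343
  C-H: 6 × 397 = 2382
  Σ(broken) = 2725 kJ
Bonds formed (products):
  C-H: 4 × 397 = 1588
  C=C: 1 × 595 = 595
  H-H: 1 × 451 = 451
  Σ(formed) = 2634 kJ
ΔH = Σ(broken) − Σ(formed) = 2725 − 2634 = +91 kJ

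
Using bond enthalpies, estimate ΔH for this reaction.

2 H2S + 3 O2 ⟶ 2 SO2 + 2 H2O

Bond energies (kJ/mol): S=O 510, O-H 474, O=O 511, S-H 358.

Bonds broken (reactants):
  O=O: 3 × 511 = 1533
  S-H: 4 × 358 = 1432
  Σ(broken) = 2965 kJ
Bonds formed (products):
  O-H: 4 × 474 = 1896
  S=O: 4 × 510 = 2040
  Σ(formed) = 3936 kJ
ΔH = Σ(broken) − Σ(formed) = 2965 − 3936 = −971 kJ

ΔH ≈ −971 kJ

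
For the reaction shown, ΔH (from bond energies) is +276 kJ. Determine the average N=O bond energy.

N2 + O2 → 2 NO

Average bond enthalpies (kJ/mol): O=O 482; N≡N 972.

D(N=O) ≈ 589 kJ/mol

Let D be the N=O bond energy.
Σ(broken) = 1×972 + 1×482 = 1454
Σ(formed) = 2×D = 2D
ΔH = Σ(broken) − Σ(formed) = (1454) − (2D) = +1454 − 2D
Setting this equal to +276 kJ gives 2D = 1178, so D = 589 kJ/mol.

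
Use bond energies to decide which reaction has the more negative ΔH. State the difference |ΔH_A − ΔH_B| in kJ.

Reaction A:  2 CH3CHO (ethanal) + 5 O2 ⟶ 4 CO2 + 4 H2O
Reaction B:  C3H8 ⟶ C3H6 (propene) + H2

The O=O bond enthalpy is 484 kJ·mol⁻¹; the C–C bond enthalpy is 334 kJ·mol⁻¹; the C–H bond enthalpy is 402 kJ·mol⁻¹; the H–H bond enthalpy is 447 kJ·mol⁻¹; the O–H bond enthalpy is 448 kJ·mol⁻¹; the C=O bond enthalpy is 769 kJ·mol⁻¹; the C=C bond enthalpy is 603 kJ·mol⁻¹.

Reaction A:
  Bonds broken (reactants):
    C–C: 2 × 334 = 668
    C–H: 8 × 402 = 3216
    C=O: 2 × 769 = 1538
    O=O: 5 × 484 = 2420
    Σ(broken) = 7842 kJ
  Bonds formed (products):
    C=O: 8 × 769 = 6152
    O–H: 8 × 448 = 3584
    Σ(formed) = 9736 kJ
  ΔH_A = 7842 − 9736 = −1894 kJ
Reaction B:
  Bonds broken (reactants):
    C–C: 2 × 334 = 668
    C–H: 8 × 402 = 3216
    Σ(broken) = 3884 kJ
  Bonds formed (products):
    C–C: 1 × 334 = 334
    C–H: 6 × 402 = 2412
    C=C: 1 × 603 = 603
    H–H: 1 × 447 = 447
    Σ(formed) = 3796 kJ
  ΔH_B = 3884 − 3796 = +88 kJ
ΔH_A − ΔH_B = −1982 kJ, so reaction A has the more negative ΔH; |ΔH_A − ΔH_B| = 1982 kJ.

Reaction A, by 1982 kJ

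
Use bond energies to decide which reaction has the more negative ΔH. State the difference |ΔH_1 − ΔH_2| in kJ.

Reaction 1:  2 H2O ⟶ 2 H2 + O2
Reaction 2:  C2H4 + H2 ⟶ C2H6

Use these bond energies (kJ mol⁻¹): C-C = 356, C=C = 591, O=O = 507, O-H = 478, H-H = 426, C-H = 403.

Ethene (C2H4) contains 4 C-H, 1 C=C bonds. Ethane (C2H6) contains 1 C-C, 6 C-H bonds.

Reaction 1:
  Bonds broken (reactants):
    O-H: 4 × 478 = 1912
    Σ(broken) = 1912 kJ
  Bonds formed (products):
    H-H: 2 × 426 = 852
    O=O: 1 × 507 = 507
    Σ(formed) = 1359 kJ
  ΔH_1 = 1912 − 1359 = +553 kJ
Reaction 2:
  Bonds broken (reactants):
    C-H: 4 × 403 = 1612
    C=C: 1 × 591 = 591
    H-H: 1 × 426 = 426
    Σ(broken) = 2629 kJ
  Bonds formed (products):
    C-C: 1 × 356 = 356
    C-H: 6 × 403 = 2418
    Σ(formed) = 2774 kJ
  ΔH_2 = 2629 − 2774 = −145 kJ
ΔH_1 − ΔH_2 = +698 kJ, so reaction 2 has the more negative ΔH; |ΔH_1 − ΔH_2| = 698 kJ.

Reaction 2, by 698 kJ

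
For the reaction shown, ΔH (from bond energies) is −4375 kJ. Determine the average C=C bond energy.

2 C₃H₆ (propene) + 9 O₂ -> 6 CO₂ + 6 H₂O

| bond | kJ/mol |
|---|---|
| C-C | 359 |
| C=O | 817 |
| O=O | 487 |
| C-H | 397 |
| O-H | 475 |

Let D be the C=C bond energy.
Σ(broken) = 2×359 + 12×397 + 2×D + 9×487 = 9865 + 2D
Σ(formed) = 12×817 + 12×475 = 15504
ΔH = Σ(broken) − Σ(formed) = (9865 + 2D) − (15504) = −5639 + 2D
Setting this equal to −4375 kJ gives 2D = 1264, so D = 632 kJ/mol.

D(C=C) ≈ 632 kJ/mol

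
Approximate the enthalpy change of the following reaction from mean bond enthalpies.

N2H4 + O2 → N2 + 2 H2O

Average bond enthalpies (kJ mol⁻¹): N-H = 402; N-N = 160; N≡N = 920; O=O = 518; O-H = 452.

Bonds broken (reactants):
  N-H: 4 × 402 = 1608
  N-N: 1 × 160 = 160
  O=O: 1 × 518 = 518
  Σ(broken) = 2286 kJ
Bonds formed (products):
  N≡N: 1 × 920 = 920
  O-H: 4 × 452 = 1808
  Σ(formed) = 2728 kJ
ΔH = Σ(broken) − Σ(formed) = 2286 − 2728 = −442 kJ

ΔH ≈ −442 kJ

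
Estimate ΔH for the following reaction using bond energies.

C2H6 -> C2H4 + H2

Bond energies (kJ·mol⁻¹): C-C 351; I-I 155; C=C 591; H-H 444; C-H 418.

Bonds broken (reactants):
  C-C: 1 × 351 = 351
  C-H: 6 × 418 = 2508
  Σ(broken) = 2859 kJ
Bonds formed (products):
  C-H: 4 × 418 = 1672
  C=C: 1 × 591 = 591
  H-H: 1 × 444 = 444
  Σ(formed) = 2707 kJ
ΔH = Σ(broken) − Σ(formed) = 2859 − 2707 = +152 kJ

ΔH ≈ +152 kJ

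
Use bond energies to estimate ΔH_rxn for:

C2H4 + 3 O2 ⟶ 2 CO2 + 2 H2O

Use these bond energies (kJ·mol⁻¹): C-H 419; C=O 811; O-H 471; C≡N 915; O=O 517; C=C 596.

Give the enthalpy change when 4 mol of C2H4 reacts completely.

Bonds broken (reactants):
  C-H: 4 × 419 = 1676
  C=C: 1 × 596 = 596
  O=O: 3 × 517 = 1551
  Σ(broken) = 3823 kJ
Bonds formed (products):
  C=O: 4 × 811 = 3244
  O-H: 4 × 471 = 1884
  Σ(formed) = 5128 kJ
ΔH = Σ(broken) − Σ(formed) = 3823 − 5128 = −1305 kJ
For 4× the reaction as written: 4 × (−1305) = −5220 kJ

ΔH = −5220 kJ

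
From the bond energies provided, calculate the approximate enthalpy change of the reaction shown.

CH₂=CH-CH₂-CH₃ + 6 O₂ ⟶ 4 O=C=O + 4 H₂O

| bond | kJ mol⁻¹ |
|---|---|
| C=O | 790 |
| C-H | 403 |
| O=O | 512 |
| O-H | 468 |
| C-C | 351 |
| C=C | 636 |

Bonds broken (reactants):
  C-C: 2 × 351 = 702
  C-H: 8 × 403 = 3224
  C=C: 1 × 636 = 636
  O=O: 6 × 512 = 3072
  Σ(broken) = 7634 kJ
Bonds formed (products):
  C=O: 8 × 790 = 6320
  O-H: 8 × 468 = 3744
  Σ(formed) = 10064 kJ
ΔH = Σ(broken) − Σ(formed) = 7634 − 10064 = −2430 kJ

ΔH ≈ −2430 kJ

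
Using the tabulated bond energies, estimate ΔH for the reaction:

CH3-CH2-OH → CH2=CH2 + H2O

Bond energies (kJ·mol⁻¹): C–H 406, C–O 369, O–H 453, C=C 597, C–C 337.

ΔH ≈ +62 kJ

Bonds broken (reactants):
  C–C: 1 × 337 = 337
  C–H: 5 × 406 = 2030
  C–O: 1 × 369 = 369
  O–H: 1 × 453 = 453
  Σ(broken) = 3189 kJ
Bonds formed (products):
  C–H: 4 × 406 = 1624
  C=C: 1 × 597 = 597
  O–H: 2 × 453 = 906
  Σ(formed) = 3127 kJ
ΔH = Σ(broken) − Σ(formed) = 3189 − 3127 = +62 kJ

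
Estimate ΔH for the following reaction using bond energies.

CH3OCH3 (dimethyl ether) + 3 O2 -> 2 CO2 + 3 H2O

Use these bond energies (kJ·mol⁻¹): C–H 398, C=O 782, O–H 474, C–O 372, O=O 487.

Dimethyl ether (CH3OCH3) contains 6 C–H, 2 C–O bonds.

Bonds broken (reactants):
  C–H: 6 × 398 = 2388
  C–O: 2 × 372 = 744
  O=O: 3 × 487 = 1461
  Σ(broken) = 4593 kJ
Bonds formed (products):
  C=O: 4 × 782 = 3128
  O–H: 6 × 474 = 2844
  Σ(formed) = 5972 kJ
ΔH = Σ(broken) − Σ(formed) = 4593 − 5972 = −1379 kJ

ΔH ≈ −1379 kJ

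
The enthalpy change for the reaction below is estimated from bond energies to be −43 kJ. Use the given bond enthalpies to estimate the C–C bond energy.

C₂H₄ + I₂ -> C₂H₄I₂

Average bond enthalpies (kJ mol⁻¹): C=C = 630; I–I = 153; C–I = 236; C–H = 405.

Let D be the C–C bond energy.
Σ(broken) = 4×405 + 1×630 + 1×153 = 2403
Σ(formed) = 1×D + 4×405 + 2×236 = 2092 + D
ΔH = Σ(broken) − Σ(formed) = (2403) − (2092 + D) = +311 − D
Setting this equal to −43 kJ gives D = 354 kJ/mol.

D(C–C) ≈ 354 kJ/mol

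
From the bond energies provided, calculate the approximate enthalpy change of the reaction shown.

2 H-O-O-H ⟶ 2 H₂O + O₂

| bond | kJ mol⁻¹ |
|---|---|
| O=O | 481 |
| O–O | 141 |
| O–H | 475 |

Bonds broken (reactants):
  O–H: 4 × 475 = 1900
  O–O: 2 × 141 = 282
  Σ(broken) = 2182 kJ
Bonds formed (products):
  O–H: 4 × 475 = 1900
  O=O: 1 × 481 = 481
  Σ(formed) = 2381 kJ
ΔH = Σ(broken) − Σ(formed) = 2182 − 2381 = −199 kJ

ΔH ≈ −199 kJ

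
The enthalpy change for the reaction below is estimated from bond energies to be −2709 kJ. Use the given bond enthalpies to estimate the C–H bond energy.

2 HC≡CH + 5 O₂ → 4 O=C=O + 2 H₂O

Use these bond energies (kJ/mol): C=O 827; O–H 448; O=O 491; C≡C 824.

D(C–H) ≈ 399 kJ/mol

Let D be the C–H bond energy.
Σ(broken) = 2×824 + 4×D + 5×491 = 4103 + 4D
Σ(formed) = 8×827 + 4×448 = 8408
ΔH = Σ(broken) − Σ(formed) = (4103 + 4D) − (8408) = −4305 + 4D
Setting this equal to −2709 kJ gives 4D = 1596, so D = 399 kJ/mol.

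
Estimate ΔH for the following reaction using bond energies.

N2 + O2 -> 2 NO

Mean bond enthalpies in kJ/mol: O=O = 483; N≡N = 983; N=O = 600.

ΔH ≈ +266 kJ

Bonds broken (reactants):
  N≡N: 1 × 983 = 983
  O=O: 1 × 483 = 483
  Σ(broken) = 1466 kJ
Bonds formed (products):
  N=O: 2 × 600 = 1200
  Σ(formed) = 1200 kJ
ΔH = Σ(broken) − Σ(formed) = 1466 − 1200 = +266 kJ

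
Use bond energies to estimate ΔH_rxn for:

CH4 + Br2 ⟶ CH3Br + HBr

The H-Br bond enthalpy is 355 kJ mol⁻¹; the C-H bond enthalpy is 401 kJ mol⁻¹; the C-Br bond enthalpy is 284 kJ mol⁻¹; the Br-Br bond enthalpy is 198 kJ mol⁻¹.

Bonds broken (reactants):
  Br-Br: 1 × 198 = 198
  C-H: 4 × 401 = 1604
  Σ(broken) = 1802 kJ
Bonds formed (products):
  C-Br: 1 × 284 = 284
  C-H: 3 × 401 = 1203
  H-Br: 1 × 355 = 355
  Σ(formed) = 1842 kJ
ΔH = Σ(broken) − Σ(formed) = 1802 − 1842 = −40 kJ

ΔH ≈ −40 kJ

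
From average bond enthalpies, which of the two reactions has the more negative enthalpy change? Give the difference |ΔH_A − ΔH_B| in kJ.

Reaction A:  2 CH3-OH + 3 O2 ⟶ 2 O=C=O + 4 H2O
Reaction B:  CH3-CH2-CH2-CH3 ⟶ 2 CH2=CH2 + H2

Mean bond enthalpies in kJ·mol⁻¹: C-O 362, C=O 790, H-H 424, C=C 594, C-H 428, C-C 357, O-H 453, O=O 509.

Reaction A:
  Bonds broken (reactants):
    C-H: 6 × 428 = 2568
    C-O: 2 × 362 = 724
    O-H: 2 × 453 = 906
    O=O: 3 × 509 = 1527
    Σ(broken) = 5725 kJ
  Bonds formed (products):
    C=O: 4 × 790 = 3160
    O-H: 8 × 453 = 3624
    Σ(formed) = 6784 kJ
  ΔH_A = 5725 − 6784 = −1059 kJ
Reaction B:
  Bonds broken (reactants):
    C-C: 3 × 357 = 1071
    C-H: 10 × 428 = 4280
    Σ(broken) = 5351 kJ
  Bonds formed (products):
    C-H: 8 × 428 = 3424
    C=C: 2 × 594 = 1188
    H-H: 1 × 424 = 424
    Σ(formed) = 5036 kJ
  ΔH_B = 5351 − 5036 = +315 kJ
ΔH_A − ΔH_B = −1374 kJ, so reaction A has the more negative ΔH; |ΔH_A − ΔH_B| = 1374 kJ.

Reaction A, by 1374 kJ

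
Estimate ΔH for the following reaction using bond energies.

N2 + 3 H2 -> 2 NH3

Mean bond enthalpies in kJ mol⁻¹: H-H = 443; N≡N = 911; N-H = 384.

ΔH ≈ −64 kJ

Bonds broken (reactants):
  H-H: 3 × 443 = 1329
  N≡N: 1 × 911 = 911
  Σ(broken) = 2240 kJ
Bonds formed (products):
  N-H: 6 × 384 = 2304
  Σ(formed) = 2304 kJ
ΔH = Σ(broken) − Σ(formed) = 2240 − 2304 = −64 kJ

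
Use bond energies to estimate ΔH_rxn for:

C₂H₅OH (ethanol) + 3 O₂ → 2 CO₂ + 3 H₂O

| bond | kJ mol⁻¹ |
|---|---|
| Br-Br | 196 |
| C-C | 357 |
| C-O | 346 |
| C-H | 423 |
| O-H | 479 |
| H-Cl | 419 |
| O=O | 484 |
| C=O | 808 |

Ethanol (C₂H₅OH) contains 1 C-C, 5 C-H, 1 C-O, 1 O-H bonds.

Bonds broken (reactants):
  C-C: 1 × 357 = 357
  C-H: 5 × 423 = 2115
  C-O: 1 × 346 = 346
  O-H: 1 × 479 = 479
  O=O: 3 × 484 = 1452
  Σ(broken) = 4749 kJ
Bonds formed (products):
  C=O: 4 × 808 = 3232
  O-H: 6 × 479 = 2874
  Σ(formed) = 6106 kJ
ΔH = Σ(broken) − Σ(formed) = 4749 − 6106 = −1357 kJ

ΔH ≈ −1357 kJ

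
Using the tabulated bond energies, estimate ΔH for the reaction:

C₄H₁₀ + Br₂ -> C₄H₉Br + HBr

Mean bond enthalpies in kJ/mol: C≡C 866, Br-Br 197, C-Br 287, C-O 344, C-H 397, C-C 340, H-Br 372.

ΔH ≈ −65 kJ

Bonds broken (reactants):
  Br-Br: 1 × 197 = 197
  C-C: 3 × 340 = 1020
  C-H: 10 × 397 = 3970
  Σ(broken) = 5187 kJ
Bonds formed (products):
  C-Br: 1 × 287 = 287
  C-C: 3 × 340 = 1020
  C-H: 9 × 397 = 3573
  H-Br: 1 × 372 = 372
  Σ(formed) = 5252 kJ
ΔH = Σ(broken) − Σ(formed) = 5187 − 5252 = −65 kJ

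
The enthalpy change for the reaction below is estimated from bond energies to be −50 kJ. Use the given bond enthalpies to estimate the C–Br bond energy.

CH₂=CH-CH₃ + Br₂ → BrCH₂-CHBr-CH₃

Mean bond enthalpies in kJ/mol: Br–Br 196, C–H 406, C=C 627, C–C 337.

D(C–Br) ≈ 268 kJ/mol

Let D be the C–Br bond energy.
Σ(broken) = 1×196 + 1×337 + 6×406 + 1×627 = 3596
Σ(formed) = 2×D + 2×337 + 6×406 = 3110 + 2D
ΔH = Σ(broken) − Σ(formed) = (3596) − (3110 + 2D) = +486 − 2D
Setting this equal to −50 kJ gives 2D = 536, so D = 268 kJ/mol.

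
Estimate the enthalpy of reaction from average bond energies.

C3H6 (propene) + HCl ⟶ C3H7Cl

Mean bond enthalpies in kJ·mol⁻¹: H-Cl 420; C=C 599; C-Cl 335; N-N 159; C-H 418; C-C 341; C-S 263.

Bonds broken (reactants):
  C-C: 1 × 341 = 341
  C-H: 6 × 418 = 2508
  C=C: 1 × 599 = 599
  H-Cl: 1 × 420 = 420
  Σ(broken) = 3868 kJ
Bonds formed (products):
  C-C: 2 × 341 = 682
  C-Cl: 1 × 335 = 335
  C-H: 7 × 418 = 2926
  Σ(formed) = 3943 kJ
ΔH = Σ(broken) − Σ(formed) = 3868 − 3943 = −75 kJ

ΔH ≈ −75 kJ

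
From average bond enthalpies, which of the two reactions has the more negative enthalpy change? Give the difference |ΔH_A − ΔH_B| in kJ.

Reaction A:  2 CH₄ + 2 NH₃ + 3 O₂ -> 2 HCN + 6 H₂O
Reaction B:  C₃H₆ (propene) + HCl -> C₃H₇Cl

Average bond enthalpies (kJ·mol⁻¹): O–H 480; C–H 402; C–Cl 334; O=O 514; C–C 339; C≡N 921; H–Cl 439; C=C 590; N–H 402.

Reaction A, by 1190 kJ

Reaction A:
  Bonds broken (reactants):
    C–H: 8 × 402 = 3216
    N–H: 6 × 402 = 2412
    O=O: 3 × 514 = 1542
    Σ(broken) = 7170 kJ
  Bonds formed (products):
    C≡N: 2 × 921 = 1842
    C–H: 2 × 402 = 804
    O–H: 12 × 480 = 5760
    Σ(formed) = 8406 kJ
  ΔH_A = 7170 − 8406 = −1236 kJ
Reaction B:
  Bonds broken (reactants):
    C–C: 1 × 339 = 339
    C–H: 6 × 402 = 2412
    C=C: 1 × 590 = 590
    H–Cl: 1 × 439 = 439
    Σ(broken) = 3780 kJ
  Bonds formed (products):
    C–C: 2 × 339 = 678
    C–Cl: 1 × 334 = 334
    C–H: 7 × 402 = 2814
    Σ(formed) = 3826 kJ
  ΔH_B = 3780 − 3826 = −46 kJ
ΔH_A − ΔH_B = −1190 kJ, so reaction A has the more negative ΔH; |ΔH_A − ΔH_B| = 1190 kJ.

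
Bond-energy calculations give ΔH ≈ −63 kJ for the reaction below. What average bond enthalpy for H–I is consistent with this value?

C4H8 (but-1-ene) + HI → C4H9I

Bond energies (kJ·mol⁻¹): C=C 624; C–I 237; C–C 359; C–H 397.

D(H–I) ≈ 306 kJ/mol

Let D be the H–I bond energy.
Σ(broken) = 2×359 + 8×397 + 1×624 + 1×D = 4518 + D
Σ(formed) = 3×359 + 9×397 + 1×237 = 4887
ΔH = Σ(broken) − Σ(formed) = (4518 + D) − (4887) = −369 + D
Setting this equal to −63 kJ gives D = 306 kJ/mol.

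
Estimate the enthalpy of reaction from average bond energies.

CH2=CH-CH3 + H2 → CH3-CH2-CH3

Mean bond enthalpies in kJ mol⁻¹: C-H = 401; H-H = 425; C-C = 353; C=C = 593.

Bonds broken (reactants):
  C-C: 1 × 353 = 353
  C-H: 6 × 401 = 2406
  C=C: 1 × 593 = 593
  H-H: 1 × 425 = 425
  Σ(broken) = 3777 kJ
Bonds formed (products):
  C-C: 2 × 353 = 706
  C-H: 8 × 401 = 3208
  Σ(formed) = 3914 kJ
ΔH = Σ(broken) − Σ(formed) = 3777 − 3914 = −137 kJ

ΔH ≈ −137 kJ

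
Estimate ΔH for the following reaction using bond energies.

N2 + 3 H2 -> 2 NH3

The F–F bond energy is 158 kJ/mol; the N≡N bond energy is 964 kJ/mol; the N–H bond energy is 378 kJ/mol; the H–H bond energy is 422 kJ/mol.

Bonds broken (reactants):
  H–H: 3 × 422 = 1266
  N≡N: 1 × 964 = 964
  Σ(broken) = 2230 kJ
Bonds formed (products):
  N–H: 6 × 378 = 2268
  Σ(formed) = 2268 kJ
ΔH = Σ(broken) − Σ(formed) = 2230 − 2268 = −38 kJ

ΔH ≈ −38 kJ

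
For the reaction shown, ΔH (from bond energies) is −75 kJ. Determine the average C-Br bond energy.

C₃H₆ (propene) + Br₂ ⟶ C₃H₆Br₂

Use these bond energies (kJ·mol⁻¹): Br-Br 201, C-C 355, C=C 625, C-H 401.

Let D be the C-Br bond energy.
Σ(broken) = 1×201 + 1×355 + 6×401 + 1×625 = 3587
Σ(formed) = 2×D + 2×355 + 6×401 = 3116 + 2D
ΔH = Σ(broken) − Σ(formed) = (3587) − (3116 + 2D) = +471 − 2D
Setting this equal to −75 kJ gives 2D = 546, so D = 273 kJ/mol.

D(C-Br) ≈ 273 kJ/mol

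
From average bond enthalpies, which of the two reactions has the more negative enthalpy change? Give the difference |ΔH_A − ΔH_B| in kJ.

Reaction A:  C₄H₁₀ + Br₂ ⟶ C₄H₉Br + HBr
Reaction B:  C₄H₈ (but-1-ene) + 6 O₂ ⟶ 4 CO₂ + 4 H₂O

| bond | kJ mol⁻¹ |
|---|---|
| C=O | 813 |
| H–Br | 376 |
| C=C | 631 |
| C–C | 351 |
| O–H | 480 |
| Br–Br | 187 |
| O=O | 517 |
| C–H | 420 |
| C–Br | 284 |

Reaction B, by 2496 kJ

Reaction A:
  Bonds broken (reactants):
    Br–Br: 1 × 187 = 187
    C–C: 3 × 351 = 1053
    C–H: 10 × 420 = 4200
    Σ(broken) = 5440 kJ
  Bonds formed (products):
    C–Br: 1 × 284 = 284
    C–C: 3 × 351 = 1053
    C–H: 9 × 420 = 3780
    H–Br: 1 × 376 = 376
    Σ(formed) = 5493 kJ
  ΔH_A = 5440 − 5493 = −53 kJ
Reaction B:
  Bonds broken (reactants):
    C–C: 2 × 351 = 702
    C–H: 8 × 420 = 3360
    C=C: 1 × 631 = 631
    O=O: 6 × 517 = 3102
    Σ(broken) = 7795 kJ
  Bonds formed (products):
    C=O: 8 × 813 = 6504
    O–H: 8 × 480 = 3840
    Σ(formed) = 10344 kJ
  ΔH_B = 7795 − 10344 = −2549 kJ
ΔH_A − ΔH_B = +2496 kJ, so reaction B has the more negative ΔH; |ΔH_A − ΔH_B| = 2496 kJ.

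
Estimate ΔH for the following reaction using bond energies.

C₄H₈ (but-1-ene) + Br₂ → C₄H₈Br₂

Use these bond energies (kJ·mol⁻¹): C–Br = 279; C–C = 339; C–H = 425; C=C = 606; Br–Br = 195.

ΔH ≈ −96 kJ

Bonds broken (reactants):
  Br–Br: 1 × 195 = 195
  C–C: 2 × 339 = 678
  C–H: 8 × 425 = 3400
  C=C: 1 × 606 = 606
  Σ(broken) = 4879 kJ
Bonds formed (products):
  C–Br: 2 × 279 = 558
  C–C: 3 × 339 = 1017
  C–H: 8 × 425 = 3400
  Σ(formed) = 4975 kJ
ΔH = Σ(broken) − Σ(formed) = 4879 − 4975 = −96 kJ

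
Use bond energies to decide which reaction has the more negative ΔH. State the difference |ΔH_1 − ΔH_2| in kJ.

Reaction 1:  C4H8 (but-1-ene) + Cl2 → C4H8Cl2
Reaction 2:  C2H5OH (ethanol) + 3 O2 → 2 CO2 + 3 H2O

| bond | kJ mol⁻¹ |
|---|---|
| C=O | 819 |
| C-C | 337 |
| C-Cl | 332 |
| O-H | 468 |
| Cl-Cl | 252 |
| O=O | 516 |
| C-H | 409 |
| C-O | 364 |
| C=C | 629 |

Reaction 2, by 1202 kJ

Reaction 1:
  Bonds broken (reactants):
    C-C: 2 × 337 = 674
    C-H: 8 × 409 = 3272
    C=C: 1 × 629 = 629
    Cl-Cl: 1 × 252 = 252
    Σ(broken) = 4827 kJ
  Bonds formed (products):
    C-C: 3 × 337 = 1011
    C-Cl: 2 × 332 = 664
    C-H: 8 × 409 = 3272
    Σ(formed) = 4947 kJ
  ΔH_1 = 4827 − 4947 = −120 kJ
Reaction 2:
  Bonds broken (reactants):
    C-C: 1 × 337 = 337
    C-H: 5 × 409 = 2045
    C-O: 1 × 364 = 364
    O-H: 1 × 468 = 468
    O=O: 3 × 516 = 1548
    Σ(broken) = 4762 kJ
  Bonds formed (products):
    C=O: 4 × 819 = 3276
    O-H: 6 × 468 = 2808
    Σ(formed) = 6084 kJ
  ΔH_2 = 4762 − 6084 = −1322 kJ
ΔH_1 − ΔH_2 = +1202 kJ, so reaction 2 has the more negative ΔH; |ΔH_1 − ΔH_2| = 1202 kJ.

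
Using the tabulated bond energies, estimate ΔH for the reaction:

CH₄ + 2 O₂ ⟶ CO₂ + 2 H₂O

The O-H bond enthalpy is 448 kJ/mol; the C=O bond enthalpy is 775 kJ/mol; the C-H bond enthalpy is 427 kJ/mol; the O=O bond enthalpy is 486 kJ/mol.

Bonds broken (reactants):
  C-H: 4 × 427 = 1708
  O=O: 2 × 486 = 972
  Σ(broken) = 2680 kJ
Bonds formed (products):
  C=O: 2 × 775 = 1550
  O-H: 4 × 448 = 1792
  Σ(formed) = 3342 kJ
ΔH = Σ(broken) − Σ(formed) = 2680 − 3342 = −662 kJ

ΔH ≈ −662 kJ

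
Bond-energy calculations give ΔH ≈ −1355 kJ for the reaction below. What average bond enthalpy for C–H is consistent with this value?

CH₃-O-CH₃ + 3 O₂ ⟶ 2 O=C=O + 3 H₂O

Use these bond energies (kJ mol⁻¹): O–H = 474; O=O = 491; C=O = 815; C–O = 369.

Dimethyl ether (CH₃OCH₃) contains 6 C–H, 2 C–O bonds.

Let D be the C–H bond energy.
Σ(broken) = 6×D + 2×369 + 3×491 = 2211 + 6D
Σ(formed) = 4×815 + 6×474 = 6104
ΔH = Σ(broken) − Σ(formed) = (2211 + 6D) − (6104) = −3893 + 6D
Setting this equal to −1355 kJ gives 6D = 2538, so D = 423 kJ/mol.

D(C–H) ≈ 423 kJ/mol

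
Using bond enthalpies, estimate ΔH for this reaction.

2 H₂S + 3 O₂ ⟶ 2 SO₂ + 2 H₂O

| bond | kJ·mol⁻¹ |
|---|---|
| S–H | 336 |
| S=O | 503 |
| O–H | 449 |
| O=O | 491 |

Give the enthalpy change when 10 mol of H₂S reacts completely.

Bonds broken (reactants):
  O=O: 3 × 491 = 1473
  S–H: 4 × 336 = 1344
  Σ(broken) = 2817 kJ
Bonds formed (products):
  O–H: 4 × 449 = 1796
  S=O: 4 × 503 = 2012
  Σ(formed) = 3808 kJ
ΔH = Σ(broken) − Σ(formed) = 2817 − 3808 = −991 kJ
For 5× the reaction as written: 5 × (−991) = −4955 kJ

ΔH = −4955 kJ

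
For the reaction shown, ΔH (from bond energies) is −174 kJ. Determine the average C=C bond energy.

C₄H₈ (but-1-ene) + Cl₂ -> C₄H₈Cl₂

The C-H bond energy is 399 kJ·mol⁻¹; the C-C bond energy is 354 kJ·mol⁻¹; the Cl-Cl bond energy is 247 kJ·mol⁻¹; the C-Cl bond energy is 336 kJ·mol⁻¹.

Let D be the C=C bond energy.
Σ(broken) = 2×354 + 8×399 + 1×D + 1×247 = 4147 + D
Σ(formed) = 3×354 + 2×336 + 8×399 = 4926
ΔH = Σ(broken) − Σ(formed) = (4147 + D) − (4926) = −779 + D
Setting this equal to −174 kJ gives D = 605 kJ/mol.

D(C=C) ≈ 605 kJ/mol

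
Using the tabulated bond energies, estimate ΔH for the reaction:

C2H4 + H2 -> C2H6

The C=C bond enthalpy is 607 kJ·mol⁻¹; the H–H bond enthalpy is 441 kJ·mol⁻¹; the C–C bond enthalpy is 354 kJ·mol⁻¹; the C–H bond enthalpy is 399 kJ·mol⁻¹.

Bonds broken (reactants):
  C–H: 4 × 399 = 1596
  C=C: 1 × 607 = 607
  H–H: 1 × 441 = 441
  Σ(broken) = 2644 kJ
Bonds formed (products):
  C–C: 1 × 354 = 354
  C–H: 6 × 399 = 2394
  Σ(formed) = 2748 kJ
ΔH = Σ(broken) − Σ(formed) = 2644 − 2748 = −104 kJ

ΔH ≈ −104 kJ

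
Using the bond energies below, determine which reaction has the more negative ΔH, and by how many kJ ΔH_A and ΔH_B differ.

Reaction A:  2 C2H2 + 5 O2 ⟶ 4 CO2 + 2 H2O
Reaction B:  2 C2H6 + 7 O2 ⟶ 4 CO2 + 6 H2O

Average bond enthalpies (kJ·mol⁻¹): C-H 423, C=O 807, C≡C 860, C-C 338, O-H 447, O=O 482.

Reaction A:
  Bonds broken (reactants):
    C≡C: 2 × 860 = 1720
    C-H: 4 × 423 = 1692
    O=O: 5 × 482 = 2410
    Σ(broken) = 5822 kJ
  Bonds formed (products):
    C=O: 8 × 807 = 6456
    O-H: 4 × 447 = 1788
    Σ(formed) = 8244 kJ
  ΔH_A = 5822 − 8244 = −2422 kJ
Reaction B:
  Bonds broken (reactants):
    C-C: 2 × 338 = 676
    C-H: 12 × 423 = 5076
    O=O: 7 × 482 = 3374
    Σ(broken) = 9126 kJ
  Bonds formed (products):
    C=O: 8 × 807 = 6456
    O-H: 12 × 447 = 5364
    Σ(formed) = 11820 kJ
  ΔH_B = 9126 − 11820 = −2694 kJ
ΔH_A − ΔH_B = +272 kJ, so reaction B has the more negative ΔH; |ΔH_A − ΔH_B| = 272 kJ.

Reaction B, by 272 kJ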